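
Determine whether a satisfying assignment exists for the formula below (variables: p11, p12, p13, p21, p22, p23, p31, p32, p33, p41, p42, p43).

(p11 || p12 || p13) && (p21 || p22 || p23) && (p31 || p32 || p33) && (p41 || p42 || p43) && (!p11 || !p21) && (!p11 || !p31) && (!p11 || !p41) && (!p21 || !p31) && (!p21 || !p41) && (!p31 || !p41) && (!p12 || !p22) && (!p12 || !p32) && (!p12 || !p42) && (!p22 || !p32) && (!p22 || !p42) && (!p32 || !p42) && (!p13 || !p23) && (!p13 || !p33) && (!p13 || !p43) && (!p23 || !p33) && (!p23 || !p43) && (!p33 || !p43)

Unsatisfiable

Case p11 = false:
Case p12 = true:
(!p22) alone gives p22 = false.
(!p32) alone gives p32 = false.
(!p42) alone gives p42 = false.
Case p21 = true:
(!p31) alone gives p31 = false.
(p33) alone gives p33 = true.
(!p41) alone gives p41 = false.
(p43) alone gives p43 = true.
Now (!p43) is unsatisfied and unit — conflict.
That branch fails; take p21 = false instead.
(p23) alone gives p23 = true.
(!p13) alone gives p13 = false.
(!p33) alone gives p33 = false.
(p31) alone gives p31 = true.
(!p41) alone gives p41 = false.
(p43) alone gives p43 = true.
Now (!p43) is unsatisfied and unit — conflict.
Both values of p21 lead to a conflict.
That branch fails; take p12 = false instead.
(p13) alone gives p13 = true.
(!p23) alone gives p23 = false.
(!p33) alone gives p33 = false.
(!p43) alone gives p43 = false.
Case p21 = true:
(!p31) alone gives p31 = false.
(p32) alone gives p32 = true.
(!p41) alone gives p41 = false.
(p42) alone gives p42 = true.
Now (!p42) is unsatisfied and unit — conflict.
That branch fails; take p21 = false instead.
(p22) alone gives p22 = true.
(!p32) alone gives p32 = false.
(p31) alone gives p31 = true.
(!p41) alone gives p41 = false.
(p42) alone gives p42 = true.
Now (!p42) is unsatisfied and unit — conflict.
Both values of p21 lead to a conflict.
Both values of p12 lead to a conflict.
That branch fails; take p11 = true instead.
(!p21) alone gives p21 = false.
(!p31) alone gives p31 = false.
(!p41) alone gives p41 = false.
Case p22 = true:
(!p12) alone gives p12 = false.
(!p32) alone gives p32 = false.
(p33) alone gives p33 = true.
(!p42) alone gives p42 = false.
(p43) alone gives p43 = true.
Now (!p43) is unsatisfied and unit — conflict.
That branch fails; take p22 = false instead.
(p23) alone gives p23 = true.
(!p13) alone gives p13 = false.
(!p33) alone gives p33 = false.
(p32) alone gives p32 = true.
(!p12) alone gives p12 = false.
(!p42) alone gives p42 = false.
(p43) alone gives p43 = true.
Now (!p43) is unsatisfied and unit — conflict.
Both values of p22 lead to a conflict.
Both values of p11 lead to a conflict.
No assignment satisfies every clause.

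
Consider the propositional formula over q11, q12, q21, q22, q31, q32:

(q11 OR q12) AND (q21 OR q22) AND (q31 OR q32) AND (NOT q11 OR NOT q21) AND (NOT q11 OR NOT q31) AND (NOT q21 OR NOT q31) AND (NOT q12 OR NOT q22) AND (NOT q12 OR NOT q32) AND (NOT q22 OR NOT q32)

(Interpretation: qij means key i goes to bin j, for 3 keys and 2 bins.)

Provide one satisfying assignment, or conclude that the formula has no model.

Suppose q11 = true.
Unit clause (NOT q21) forces q21 = false.
Unit clause (q22) forces q22 = true.
Unit clause (NOT q31) forces q31 = false.
Unit clause (q32) forces q32 = true.
Now (NOT q32) is unsatisfied and unit — conflict.
That branch fails; take q11 = false instead.
Unit clause (q12) forces q12 = true.
Unit clause (NOT q22) forces q22 = false.
Unit clause (q21) forces q21 = true.
Unit clause (NOT q31) forces q31 = false.
Unit clause (q32) forces q32 = true.
Now (NOT q32) is unsatisfied and unit — conflict.
Neither q11 = true nor q11 = false works.

UNSATISFIABLE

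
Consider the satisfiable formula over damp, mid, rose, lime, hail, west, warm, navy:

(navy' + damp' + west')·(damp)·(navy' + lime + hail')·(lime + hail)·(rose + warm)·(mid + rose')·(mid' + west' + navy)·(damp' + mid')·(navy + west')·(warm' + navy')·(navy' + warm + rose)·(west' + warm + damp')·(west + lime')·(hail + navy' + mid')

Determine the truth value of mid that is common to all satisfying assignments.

Suppose mid = 1.
(damp) alone gives damp = 1.
But (damp') is also a unit clause — contradiction.
So every satisfying assignment has mid = False.

False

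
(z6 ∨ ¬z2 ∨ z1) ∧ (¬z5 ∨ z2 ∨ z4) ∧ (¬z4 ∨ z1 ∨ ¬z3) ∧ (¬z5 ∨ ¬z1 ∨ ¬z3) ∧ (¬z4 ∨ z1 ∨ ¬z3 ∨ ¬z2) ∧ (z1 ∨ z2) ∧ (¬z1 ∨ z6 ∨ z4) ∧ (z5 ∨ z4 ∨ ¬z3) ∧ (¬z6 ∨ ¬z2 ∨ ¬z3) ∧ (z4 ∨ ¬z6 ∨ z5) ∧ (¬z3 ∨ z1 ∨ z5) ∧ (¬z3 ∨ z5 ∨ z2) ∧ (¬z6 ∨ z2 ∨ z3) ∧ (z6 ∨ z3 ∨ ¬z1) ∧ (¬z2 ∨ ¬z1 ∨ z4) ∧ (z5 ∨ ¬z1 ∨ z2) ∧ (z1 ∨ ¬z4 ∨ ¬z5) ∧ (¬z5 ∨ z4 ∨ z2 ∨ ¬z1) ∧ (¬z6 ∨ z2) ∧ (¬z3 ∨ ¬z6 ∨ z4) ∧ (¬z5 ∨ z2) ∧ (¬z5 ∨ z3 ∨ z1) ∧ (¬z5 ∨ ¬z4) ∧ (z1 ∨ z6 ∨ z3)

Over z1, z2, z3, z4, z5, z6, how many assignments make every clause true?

There are 2^6 = 64 truth assignments over (z1, z2, z3, z4, z5, z6).
Split on z1. With z1 = True, the clauses containing z1 are satisfied and ¬z1 drops from the rest; 2 of the 2^5 = 32 assignments to the other variables satisfy what remains.
With z1 = False, by the same count on the reduced clause set, 1 assignment works.
(One model: z1=F, z2=T, z3=F, z4=T, z5=F, z6=T.)
Total: 2 + 1 = 3.

3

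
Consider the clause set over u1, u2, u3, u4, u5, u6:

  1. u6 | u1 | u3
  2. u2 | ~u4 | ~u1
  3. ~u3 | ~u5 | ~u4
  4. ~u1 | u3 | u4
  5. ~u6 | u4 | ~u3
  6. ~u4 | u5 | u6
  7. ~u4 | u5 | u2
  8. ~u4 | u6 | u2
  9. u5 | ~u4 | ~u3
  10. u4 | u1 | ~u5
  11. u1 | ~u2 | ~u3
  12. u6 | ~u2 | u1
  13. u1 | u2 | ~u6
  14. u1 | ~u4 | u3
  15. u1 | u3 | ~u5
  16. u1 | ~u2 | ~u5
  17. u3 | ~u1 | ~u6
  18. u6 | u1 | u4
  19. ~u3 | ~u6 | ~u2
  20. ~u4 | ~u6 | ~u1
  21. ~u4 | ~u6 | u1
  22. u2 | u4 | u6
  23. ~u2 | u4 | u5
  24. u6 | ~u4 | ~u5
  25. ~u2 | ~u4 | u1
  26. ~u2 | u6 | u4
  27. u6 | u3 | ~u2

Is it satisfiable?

No, unsatisfiable

Case u6 = 1:
Case u4 = 1:
The clause (~u1) is unit, so u1 = 0.
That conflicts with the unit clause (u1).
Undo u4 and try u4 = 0.
The clause (~u3) is unit, so u3 = 0.
The clause (~u1) is unit, so u1 = 0.
The clause (~u5) is unit, so u5 = 0.
The clause (u2) is unit, so u2 = 1.
That conflicts with the unit clause (~u2).
Both values of u4 lead to a conflict.
Undo u6 and try u6 = 0.
Case u1 = 1:
Case u2 = 1:
The clause (u4) is unit, so u4 = 1.
The clause (u5) is unit, so u5 = 1.
That conflicts with the unit clause (~u5).
Undo u2 and try u2 = 0.
The clause (~u4) is unit, so u4 = 0.
That conflicts with the unit clause (u4).
Both values of u2 lead to a conflict.
Undo u1 and try u1 = 0.
The clause (u3) is unit, so u3 = 1.
The clause (~u2) is unit, so u2 = 0.
The clause (~u4) is unit, so u4 = 0.
That conflicts with the unit clause (u4).
Both values of u1 lead to a conflict.
Both values of u6 lead to a conflict.
No assignment satisfies every clause.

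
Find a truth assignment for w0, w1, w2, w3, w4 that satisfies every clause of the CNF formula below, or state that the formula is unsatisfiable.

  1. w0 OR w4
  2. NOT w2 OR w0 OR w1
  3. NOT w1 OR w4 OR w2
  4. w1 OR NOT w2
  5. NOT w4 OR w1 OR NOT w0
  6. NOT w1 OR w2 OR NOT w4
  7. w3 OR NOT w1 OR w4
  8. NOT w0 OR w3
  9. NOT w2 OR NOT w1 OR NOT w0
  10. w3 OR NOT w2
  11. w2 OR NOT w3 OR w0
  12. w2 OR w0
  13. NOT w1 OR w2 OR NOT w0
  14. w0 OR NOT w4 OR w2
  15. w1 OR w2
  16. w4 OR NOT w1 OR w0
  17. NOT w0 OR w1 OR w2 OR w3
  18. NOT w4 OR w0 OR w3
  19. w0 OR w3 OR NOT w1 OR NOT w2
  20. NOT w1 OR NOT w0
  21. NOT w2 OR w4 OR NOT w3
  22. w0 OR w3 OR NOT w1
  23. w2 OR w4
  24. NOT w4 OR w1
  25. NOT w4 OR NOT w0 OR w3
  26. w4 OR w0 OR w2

w0 ↦ false; w1 ↦ true; w2 ↦ true; w3 ↦ true; w4 ↦ true

Branch on w0: set w0 = false.
(w4) alone gives w4 = true.
(w2) alone gives w2 = true.
(w1) alone gives w1 = true.
(w3) alone gives w3 = true.
Every clause now holds.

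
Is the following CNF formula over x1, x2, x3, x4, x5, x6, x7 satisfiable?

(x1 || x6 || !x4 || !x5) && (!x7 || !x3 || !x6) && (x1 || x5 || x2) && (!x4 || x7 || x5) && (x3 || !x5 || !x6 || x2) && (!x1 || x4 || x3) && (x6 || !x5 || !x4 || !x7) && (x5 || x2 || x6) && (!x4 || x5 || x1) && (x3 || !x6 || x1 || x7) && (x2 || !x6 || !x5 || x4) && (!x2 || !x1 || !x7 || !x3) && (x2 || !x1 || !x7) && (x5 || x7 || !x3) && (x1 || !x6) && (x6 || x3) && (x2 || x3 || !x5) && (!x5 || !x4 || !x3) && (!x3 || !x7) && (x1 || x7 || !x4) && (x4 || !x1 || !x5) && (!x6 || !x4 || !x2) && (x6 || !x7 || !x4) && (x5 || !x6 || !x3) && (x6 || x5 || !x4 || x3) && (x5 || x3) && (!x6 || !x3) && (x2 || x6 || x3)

Branch on x1: set x1 = false.
From the singleton clause (!x6), x6 = false.
From the singleton clause (x3), x3 = true.
From the singleton clause (!x7), x7 = false.
From the singleton clause (x5), x5 = true.
From the singleton clause (!x4), x4 = false.
No clause remains; x2 is free.
A satisfying assignment: x1: false,  x2: true,  x3: true,  x4: false,  x5: true,  x6: false,  x7: false.

Yes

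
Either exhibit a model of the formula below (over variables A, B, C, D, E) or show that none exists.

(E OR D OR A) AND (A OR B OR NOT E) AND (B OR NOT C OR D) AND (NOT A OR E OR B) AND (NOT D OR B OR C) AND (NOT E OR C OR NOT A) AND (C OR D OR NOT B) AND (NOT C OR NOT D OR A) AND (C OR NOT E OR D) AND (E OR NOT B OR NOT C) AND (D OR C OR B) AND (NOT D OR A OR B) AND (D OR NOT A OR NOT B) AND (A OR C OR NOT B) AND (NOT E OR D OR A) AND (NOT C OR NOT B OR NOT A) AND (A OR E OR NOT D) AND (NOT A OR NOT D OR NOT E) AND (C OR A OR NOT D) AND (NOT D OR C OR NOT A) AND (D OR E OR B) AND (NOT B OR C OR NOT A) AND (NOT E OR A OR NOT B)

UNSATISFIABLE

Case E = true:
Case A = true:
(C) alone gives C = true.
(NOT B) alone gives B = false.
(D) alone gives D = true.
But (NOT D) is also a unit clause — contradiction.
That branch fails; take A = false instead.
(B) alone gives B = true.
But (NOT B) is also a unit clause — contradiction.
Neither A = true nor A = false works.
That branch fails; take E = false instead.
Case D = true:
(A) alone gives A = true.
(B) alone gives B = true.
(NOT C) alone gives C = false.
But (C) is also a unit clause — contradiction.
That branch fails; take D = false instead.
(A) alone gives A = true.
(B) alone gives B = true.
But (NOT B) is also a unit clause — contradiction.
Neither D = true nor D = false works.
Neither E = true nor E = false works.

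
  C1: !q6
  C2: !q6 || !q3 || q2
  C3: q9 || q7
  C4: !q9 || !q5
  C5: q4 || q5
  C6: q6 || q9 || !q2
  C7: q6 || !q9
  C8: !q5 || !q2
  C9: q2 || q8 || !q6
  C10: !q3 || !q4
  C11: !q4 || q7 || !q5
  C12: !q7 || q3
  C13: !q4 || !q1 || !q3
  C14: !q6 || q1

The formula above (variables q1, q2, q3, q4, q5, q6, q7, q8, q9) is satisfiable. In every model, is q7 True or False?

Suppose q7 = false.
The clause (!q6) is unit, so q6 = false.
The clause (q9) is unit, so q9 = true.
That conflicts with the unit clause (!q9).
So every satisfying assignment has q7 = True.

True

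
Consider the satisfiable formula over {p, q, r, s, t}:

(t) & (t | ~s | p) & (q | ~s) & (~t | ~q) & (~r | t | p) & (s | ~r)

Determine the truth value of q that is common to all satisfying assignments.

Suppose q = 1.
The clause (t) is unit, so t = 1.
But (~t) is also a unit clause — contradiction.
So every satisfying assignment has q = False.

False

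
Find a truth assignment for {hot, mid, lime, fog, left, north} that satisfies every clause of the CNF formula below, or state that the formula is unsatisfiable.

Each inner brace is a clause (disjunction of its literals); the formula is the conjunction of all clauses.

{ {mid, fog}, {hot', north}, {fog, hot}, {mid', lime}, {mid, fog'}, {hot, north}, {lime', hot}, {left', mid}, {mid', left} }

hot ↦ 1,  mid ↦ 1,  lime ↦ 1,  fog ↦ 0,  left ↦ 1,  north ↦ 1

Branch on mid: set mid = 1.
The clause (lime) is unit, so lime = 1.
The clause (hot) is unit, so hot = 1.
The clause (north) is unit, so north = 1.
The clause (left) is unit, so left = 1.
Every clause is now satisfied; fog is unconstrained.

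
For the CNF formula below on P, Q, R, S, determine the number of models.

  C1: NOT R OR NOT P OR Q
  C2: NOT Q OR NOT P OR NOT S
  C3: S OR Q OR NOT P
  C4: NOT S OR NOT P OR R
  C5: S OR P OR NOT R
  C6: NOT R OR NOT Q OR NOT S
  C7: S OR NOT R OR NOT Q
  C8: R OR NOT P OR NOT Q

5

There are 2^4 = 16 truth assignments over (P, Q, R, S).
Check each against the 8 clauses (columns in the order P, Q, R, S):
  F F F F  ✓ satisfies all
  F F F T  ✓ satisfies all
  F F T F  ✗ fails (S OR P OR NOT R)
  F F T T  ✓ satisfies all
  F T F F  ✓ satisfies all
  F T F T  ✓ satisfies all
  F T T F  ✗ fails (S OR P OR NOT R)
  F T T T  ✗ fails (NOT R OR NOT Q OR NOT S)
  T F F F  ✗ fails (S OR Q OR NOT P)
  T F F T  ✗ fails (NOT S OR NOT P OR R)
  T F T F  ✗ fails (NOT R OR NOT P OR Q)
  T F T T  ✗ fails (NOT R OR NOT P OR Q)
  T T F F  ✗ fails (R OR NOT P OR NOT Q)
  T T F T  ✗ fails (NOT Q OR NOT P OR NOT S)
  T T T F  ✗ fails (S OR NOT R OR NOT Q)
  T T T T  ✗ fails (NOT Q OR NOT P OR NOT S)
5 of the 16 rows are models.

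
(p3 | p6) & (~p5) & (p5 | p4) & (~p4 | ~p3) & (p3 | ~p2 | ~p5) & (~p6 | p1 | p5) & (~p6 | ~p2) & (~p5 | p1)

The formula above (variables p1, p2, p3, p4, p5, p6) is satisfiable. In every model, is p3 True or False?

False

Suppose p3 = 1.
From the singleton clause (~p5), p5 = 0.
From the singleton clause (p4), p4 = 1.
That conflicts with the unit clause (~p4).
So every satisfying assignment has p3 = False.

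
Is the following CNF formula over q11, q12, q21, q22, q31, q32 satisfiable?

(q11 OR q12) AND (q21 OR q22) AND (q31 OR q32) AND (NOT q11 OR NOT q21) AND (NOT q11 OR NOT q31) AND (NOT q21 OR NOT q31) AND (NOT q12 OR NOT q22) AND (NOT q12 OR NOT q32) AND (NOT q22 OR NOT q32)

Branch on q11: set q11 = true.
The clause (NOT q21) is unit, so q21 = false.
The clause (q22) is unit, so q22 = true.
The clause (NOT q31) is unit, so q31 = false.
The clause (q32) is unit, so q32 = true.
But (NOT q32) is also a unit clause — contradiction.
Undo q11 and try q11 = false.
The clause (q12) is unit, so q12 = true.
The clause (NOT q22) is unit, so q22 = false.
The clause (q21) is unit, so q21 = true.
The clause (NOT q31) is unit, so q31 = false.
The clause (q32) is unit, so q32 = true.
But (NOT q32) is also a unit clause — contradiction.
Neither q11 = true nor q11 = false works.
No assignment satisfies every clause.

No, unsatisfiable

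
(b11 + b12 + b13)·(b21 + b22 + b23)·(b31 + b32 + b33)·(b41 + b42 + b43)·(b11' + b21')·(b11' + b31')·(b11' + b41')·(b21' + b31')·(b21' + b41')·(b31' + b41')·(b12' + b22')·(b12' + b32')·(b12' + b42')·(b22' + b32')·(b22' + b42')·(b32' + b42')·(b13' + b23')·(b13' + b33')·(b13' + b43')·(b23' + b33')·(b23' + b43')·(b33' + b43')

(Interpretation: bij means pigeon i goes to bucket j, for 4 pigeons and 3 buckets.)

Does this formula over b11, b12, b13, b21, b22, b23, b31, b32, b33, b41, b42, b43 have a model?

No, unsatisfiable

Try b11 = 0.
Try b12 = 1.
(b22') alone gives b22 = 0.
(b32') alone gives b32 = 0.
(b42') alone gives b42 = 0.
Try b21 = 1.
(b31') alone gives b31 = 0.
(b33) alone gives b33 = 1.
(b41') alone gives b41 = 0.
(b43) alone gives b43 = 1.
Now (b43') is unsatisfied and unit — conflict.
Backtrack on b21: now try b21 = 0.
(b23) alone gives b23 = 1.
(b13') alone gives b13 = 0.
(b33') alone gives b33 = 0.
(b31) alone gives b31 = 1.
(b41') alone gives b41 = 0.
(b43) alone gives b43 = 1.
Now (b43') is unsatisfied and unit — conflict.
Either choice for b21 ends in contradiction.
Backtrack on b12: now try b12 = 0.
(b13) alone gives b13 = 1.
(b23') alone gives b23 = 0.
(b33') alone gives b33 = 0.
(b43') alone gives b43 = 0.
Try b21 = 1.
(b31') alone gives b31 = 0.
(b32) alone gives b32 = 1.
(b41') alone gives b41 = 0.
(b42) alone gives b42 = 1.
Now (b42') is unsatisfied and unit — conflict.
Backtrack on b21: now try b21 = 0.
(b22) alone gives b22 = 1.
(b32') alone gives b32 = 0.
(b31) alone gives b31 = 1.
(b41') alone gives b41 = 0.
(b42) alone gives b42 = 1.
Now (b42') is unsatisfied and unit — conflict.
Either choice for b21 ends in contradiction.
Either choice for b12 ends in contradiction.
Backtrack on b11: now try b11 = 1.
(b21') alone gives b21 = 0.
(b31') alone gives b31 = 0.
(b41') alone gives b41 = 0.
Try b22 = 1.
(b12') alone gives b12 = 0.
(b32') alone gives b32 = 0.
(b33) alone gives b33 = 1.
(b42') alone gives b42 = 0.
(b43) alone gives b43 = 1.
Now (b43') is unsatisfied and unit — conflict.
Backtrack on b22: now try b22 = 0.
(b23) alone gives b23 = 1.
(b13') alone gives b13 = 0.
(b33') alone gives b33 = 0.
(b32) alone gives b32 = 1.
(b12') alone gives b12 = 0.
(b42') alone gives b42 = 0.
(b43) alone gives b43 = 1.
Now (b43') is unsatisfied and unit — conflict.
Either choice for b22 ends in contradiction.
Either choice for b11 ends in contradiction.
No assignment satisfies every clause.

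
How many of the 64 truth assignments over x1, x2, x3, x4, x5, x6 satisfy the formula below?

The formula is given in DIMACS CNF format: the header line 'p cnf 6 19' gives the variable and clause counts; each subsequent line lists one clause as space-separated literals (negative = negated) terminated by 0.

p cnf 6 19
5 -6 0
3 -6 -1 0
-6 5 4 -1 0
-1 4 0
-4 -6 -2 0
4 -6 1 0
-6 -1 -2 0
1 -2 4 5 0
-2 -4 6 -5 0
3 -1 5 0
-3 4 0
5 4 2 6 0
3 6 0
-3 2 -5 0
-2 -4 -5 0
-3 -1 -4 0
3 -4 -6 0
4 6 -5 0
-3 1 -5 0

There are 2^6 = 64 truth assignments over (x1, x2, x3, x4, x5, x6).
Split on x3. With x3 = True, the clauses containing x3 are satisfied and ¬x3 drops from the rest; 2 of the 2^5 = 32 assignments to the other variables satisfy what remains.
With x3 = False, by the same count on the reduced clause set, 0 assignments work.
(One model: x1=F, x2=F, x3=T, x4=T, x5=F, x6=F.)
Total: 2 + 0 = 2.

2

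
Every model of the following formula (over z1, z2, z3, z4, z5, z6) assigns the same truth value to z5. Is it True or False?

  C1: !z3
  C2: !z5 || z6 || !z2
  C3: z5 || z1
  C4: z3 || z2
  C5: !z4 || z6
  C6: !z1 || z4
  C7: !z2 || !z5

False

Suppose z5 = true.
Unit clause (!z3) forces z3 = false.
Unit clause (z2) forces z2 = true.
That conflicts with the unit clause (!z2).
So every satisfying assignment has z5 = False.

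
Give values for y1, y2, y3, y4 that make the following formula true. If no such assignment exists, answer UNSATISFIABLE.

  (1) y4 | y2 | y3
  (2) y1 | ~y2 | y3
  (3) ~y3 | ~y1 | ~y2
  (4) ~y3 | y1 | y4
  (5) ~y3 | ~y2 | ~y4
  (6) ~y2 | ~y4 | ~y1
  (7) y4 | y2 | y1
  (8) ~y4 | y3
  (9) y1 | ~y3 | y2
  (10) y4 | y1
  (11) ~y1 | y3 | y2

Branch on y4: set y4 = 0.
The clause (y1) is unit, so y1 = 1.
Branch on y2: set y2 = 0.
The clause (y3) is unit, so y3 = 1.
All clauses are satisfied.

y1: 1; y2: 0; y3: 1; y4: 0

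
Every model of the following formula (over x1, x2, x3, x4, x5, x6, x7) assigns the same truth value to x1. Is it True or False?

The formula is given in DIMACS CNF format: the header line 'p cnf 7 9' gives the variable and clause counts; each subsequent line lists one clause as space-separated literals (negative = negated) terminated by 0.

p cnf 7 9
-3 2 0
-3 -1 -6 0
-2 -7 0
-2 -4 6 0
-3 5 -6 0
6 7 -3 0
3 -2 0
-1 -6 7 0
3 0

False

Suppose x1 = True.
(x3) alone gives x3 = True.
(x2) alone gives x2 = True.
(¬x6) alone gives x6 = False.
(¬x7) alone gives x7 = False.
But (x7) is also a unit clause — contradiction.
So every satisfying assignment has x1 = False.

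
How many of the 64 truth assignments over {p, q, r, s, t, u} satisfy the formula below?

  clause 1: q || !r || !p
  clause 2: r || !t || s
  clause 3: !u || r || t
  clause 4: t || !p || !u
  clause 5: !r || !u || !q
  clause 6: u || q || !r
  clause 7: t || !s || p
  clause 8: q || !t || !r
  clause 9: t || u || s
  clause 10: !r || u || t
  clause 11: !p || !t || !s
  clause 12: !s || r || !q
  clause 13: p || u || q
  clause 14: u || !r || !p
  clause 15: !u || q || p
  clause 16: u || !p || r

There are 2^6 = 64 truth assignments over (p, q, r, s, t, u).
Split on t. With t = true, the clauses containing t are satisfied and !t drops from the rest; 2 of the 2^5 = 32 assignments to the other variables satisfy what remains.
With t = false, by the same count on the reduced clause set, 0 assignments work.
(One model: p=F, q=T, r=T, s=F, t=T, u=F.)
Total: 2 + 0 = 2.

2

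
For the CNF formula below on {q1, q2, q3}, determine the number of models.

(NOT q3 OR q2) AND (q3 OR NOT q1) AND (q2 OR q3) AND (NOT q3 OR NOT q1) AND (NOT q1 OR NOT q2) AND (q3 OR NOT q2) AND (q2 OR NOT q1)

There are 2^3 = 8 truth assignments over (q1, q2, q3).
Split on q1. With q1 = true, the clauses containing q1 are satisfied and NOT q1 drops from the rest; 0 of the 2^2 = 4 assignments to the other variables satisfy what remains.
With q1 = false, by the same count on the reduced clause set, 1 assignment works.
(One model: q1=F, q2=T, q3=T.)
Total: 0 + 1 = 1.

1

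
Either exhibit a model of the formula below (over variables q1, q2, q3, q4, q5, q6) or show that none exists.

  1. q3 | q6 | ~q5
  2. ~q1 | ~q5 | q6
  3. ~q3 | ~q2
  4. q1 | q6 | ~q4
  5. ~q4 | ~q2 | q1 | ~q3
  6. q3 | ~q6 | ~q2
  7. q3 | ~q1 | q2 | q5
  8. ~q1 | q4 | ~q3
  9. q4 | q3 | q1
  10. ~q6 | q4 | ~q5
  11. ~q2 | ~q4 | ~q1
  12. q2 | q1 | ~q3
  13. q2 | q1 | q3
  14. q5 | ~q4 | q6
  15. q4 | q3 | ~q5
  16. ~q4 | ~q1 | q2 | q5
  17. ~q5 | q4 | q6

q1: 1, q2: 0, q3: 1, q4: 1, q5: 1, q6: 1

Try q3 = 1.
The clause (~q2) is unit, so q2 = 0.
The clause (q1) is unit, so q1 = 1.
The clause (q4) is unit, so q4 = 1.
The clause (q5) is unit, so q5 = 1.
The clause (q6) is unit, so q6 = 1.
All clauses are satisfied.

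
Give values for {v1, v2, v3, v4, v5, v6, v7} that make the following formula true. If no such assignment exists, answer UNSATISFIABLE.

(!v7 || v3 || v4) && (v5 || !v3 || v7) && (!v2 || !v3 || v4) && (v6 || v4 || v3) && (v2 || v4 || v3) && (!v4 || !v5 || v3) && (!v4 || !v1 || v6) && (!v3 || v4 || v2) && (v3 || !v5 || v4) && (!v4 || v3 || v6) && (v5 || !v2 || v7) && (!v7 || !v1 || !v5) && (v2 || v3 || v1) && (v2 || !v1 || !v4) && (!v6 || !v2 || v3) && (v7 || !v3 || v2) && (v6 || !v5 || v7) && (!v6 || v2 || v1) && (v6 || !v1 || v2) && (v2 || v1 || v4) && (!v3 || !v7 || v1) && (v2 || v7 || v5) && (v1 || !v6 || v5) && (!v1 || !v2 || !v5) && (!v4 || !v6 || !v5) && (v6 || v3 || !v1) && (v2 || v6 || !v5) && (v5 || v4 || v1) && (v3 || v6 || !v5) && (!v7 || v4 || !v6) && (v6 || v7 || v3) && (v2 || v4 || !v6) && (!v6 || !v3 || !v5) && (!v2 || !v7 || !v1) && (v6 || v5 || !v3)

UNSATISFIABLE

Suppose v7 = false.
Suppose v5 = true.
Unit clause (v6) forces v6 = true.
Unit clause (!v4) forces v4 = false.
Unit clause (v3) forces v3 = true.
Now (!v3) is unsatisfied and unit — conflict.
That branch fails; take v5 = false instead.
Unit clause (!v3) forces v3 = false.
Unit clause (!v2) forces v2 = false.
Now (v2) is unsatisfied and unit — conflict.
Both values of v5 lead to a conflict.
That branch fails; take v7 = true instead.
Suppose v3 = true.
Unit clause (v1) forces v1 = true.
Unit clause (!v5) forces v5 = false.
Unit clause (!v2) forces v2 = false.
Unit clause (v4) forces v4 = true.
Now (!v4) is unsatisfied and unit — conflict.
That branch fails; take v3 = false instead.
Unit clause (v4) forces v4 = true.
Unit clause (!v5) forces v5 = false.
Unit clause (v6) forces v6 = true.
Unit clause (!v2) forces v2 = false.
Unit clause (v1) forces v1 = true.
Now (!v1) is unsatisfied and unit — conflict.
Both values of v3 lead to a conflict.
Both values of v7 lead to a conflict.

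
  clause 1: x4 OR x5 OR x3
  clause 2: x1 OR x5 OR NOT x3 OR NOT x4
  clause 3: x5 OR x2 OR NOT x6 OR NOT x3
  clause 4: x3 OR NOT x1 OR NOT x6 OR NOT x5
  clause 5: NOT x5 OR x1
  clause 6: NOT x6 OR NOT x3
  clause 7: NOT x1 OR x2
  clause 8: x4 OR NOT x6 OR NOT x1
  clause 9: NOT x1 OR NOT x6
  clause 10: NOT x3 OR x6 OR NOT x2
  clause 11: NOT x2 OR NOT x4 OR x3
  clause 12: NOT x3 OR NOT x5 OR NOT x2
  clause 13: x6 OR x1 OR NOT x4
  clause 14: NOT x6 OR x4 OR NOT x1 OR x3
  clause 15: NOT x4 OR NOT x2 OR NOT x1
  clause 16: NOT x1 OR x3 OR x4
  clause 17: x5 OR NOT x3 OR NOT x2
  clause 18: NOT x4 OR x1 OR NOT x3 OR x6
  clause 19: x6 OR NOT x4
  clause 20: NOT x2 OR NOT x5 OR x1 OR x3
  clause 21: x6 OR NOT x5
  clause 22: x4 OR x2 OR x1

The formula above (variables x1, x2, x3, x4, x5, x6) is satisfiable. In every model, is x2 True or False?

Suppose x2 = true.
Try x5 = false.
From the singleton clause (NOT x3), x3 = false.
From the singleton clause (x4), x4 = true.
But (NOT x4) is also a unit clause — contradiction.
So x5 must be the other value — set x5 = true.
From the singleton clause (x1), x1 = true.
From the singleton clause (NOT x6), x6 = false.
But (x6) is also a unit clause — contradiction.
Both values of x5 lead to a conflict.
So every satisfying assignment has x2 = False.

False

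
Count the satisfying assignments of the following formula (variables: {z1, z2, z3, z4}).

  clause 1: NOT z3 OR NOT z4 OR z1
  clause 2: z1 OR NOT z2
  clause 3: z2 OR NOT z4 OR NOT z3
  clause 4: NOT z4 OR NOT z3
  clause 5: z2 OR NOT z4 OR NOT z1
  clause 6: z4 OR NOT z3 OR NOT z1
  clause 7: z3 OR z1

4

There are 2^4 = 16 truth assignments over (z1, z2, z3, z4).
Split on z1. With z1 = true, the clauses containing z1 are satisfied and NOT z1 drops from the rest; 3 of the 2^3 = 8 assignments to the other variables satisfy what remains.
With z1 = false, by the same count on the reduced clause set, 1 assignment works.
Total: 3 + 1 = 4.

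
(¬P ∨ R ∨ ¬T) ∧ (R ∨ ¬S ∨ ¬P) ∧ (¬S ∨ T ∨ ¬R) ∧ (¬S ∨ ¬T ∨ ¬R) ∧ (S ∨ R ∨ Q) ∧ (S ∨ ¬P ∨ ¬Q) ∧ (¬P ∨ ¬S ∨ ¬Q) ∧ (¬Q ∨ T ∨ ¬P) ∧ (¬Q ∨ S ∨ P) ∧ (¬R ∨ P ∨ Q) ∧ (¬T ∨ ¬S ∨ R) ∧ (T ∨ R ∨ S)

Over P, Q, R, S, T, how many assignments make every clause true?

4

There are 2^5 = 32 truth assignments over (P, Q, R, S, T).
Split on S. With S = True, the clauses containing S are satisfied and ¬S drops from the rest; 2 of the 2^4 = 16 assignments to the other variables satisfy what remains.
With S = False, by the same count on the reduced clause set, 2 assignments work.
Total: 2 + 2 = 4.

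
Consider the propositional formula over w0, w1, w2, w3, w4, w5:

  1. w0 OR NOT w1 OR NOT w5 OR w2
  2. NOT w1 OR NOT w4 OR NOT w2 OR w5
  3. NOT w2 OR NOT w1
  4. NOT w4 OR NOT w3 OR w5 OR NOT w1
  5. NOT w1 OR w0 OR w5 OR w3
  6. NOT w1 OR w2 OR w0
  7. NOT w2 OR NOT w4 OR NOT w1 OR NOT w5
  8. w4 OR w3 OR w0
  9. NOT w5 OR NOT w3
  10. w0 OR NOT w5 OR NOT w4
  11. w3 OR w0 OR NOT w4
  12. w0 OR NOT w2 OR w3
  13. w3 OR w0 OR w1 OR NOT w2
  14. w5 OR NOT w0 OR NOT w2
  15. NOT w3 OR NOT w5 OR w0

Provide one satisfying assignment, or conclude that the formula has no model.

w0=true,  w1=false,  w2=true,  w3=false,  w4=true,  w5=true

Branch on w2: set w2 = true.
(NOT w1) alone gives w1 = false.
Branch on w5: set w5 = true.
(NOT w3) alone gives w3 = false.
(w0) alone gives w0 = true.
All clauses hold; w4 can take either value.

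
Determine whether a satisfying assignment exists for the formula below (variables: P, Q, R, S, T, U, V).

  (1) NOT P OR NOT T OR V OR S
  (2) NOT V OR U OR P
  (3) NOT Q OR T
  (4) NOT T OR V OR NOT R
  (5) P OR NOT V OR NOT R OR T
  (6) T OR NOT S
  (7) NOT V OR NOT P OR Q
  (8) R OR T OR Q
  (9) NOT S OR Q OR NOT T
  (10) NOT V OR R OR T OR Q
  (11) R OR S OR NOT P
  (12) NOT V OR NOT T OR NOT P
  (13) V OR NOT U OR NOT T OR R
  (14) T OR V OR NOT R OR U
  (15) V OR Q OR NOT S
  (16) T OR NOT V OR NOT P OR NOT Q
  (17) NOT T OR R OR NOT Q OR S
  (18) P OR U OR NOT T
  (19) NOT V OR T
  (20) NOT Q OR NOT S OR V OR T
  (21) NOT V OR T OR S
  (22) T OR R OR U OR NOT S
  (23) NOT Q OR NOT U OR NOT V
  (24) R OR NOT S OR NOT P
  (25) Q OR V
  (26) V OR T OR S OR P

Yes

Case Q = false:
(V) alone gives V = true.
(NOT P) alone gives P = false.
(U) alone gives U = true.
(T) alone gives T = true.
(NOT S) alone gives S = false.
All clauses hold; R can take either value.
A satisfying assignment: P: false; Q: false; R: false; S: false; T: true; U: true; V: true.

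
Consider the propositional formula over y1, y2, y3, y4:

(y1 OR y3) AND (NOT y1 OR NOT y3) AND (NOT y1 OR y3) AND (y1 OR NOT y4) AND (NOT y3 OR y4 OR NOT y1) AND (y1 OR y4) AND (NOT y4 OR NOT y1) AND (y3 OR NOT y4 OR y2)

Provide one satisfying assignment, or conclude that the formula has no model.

Try y1 = true.
The clause (NOT y3) is unit, so y3 = false.
But (y3) is also a unit clause — contradiction.
So y1 must be the other value — set y1 = false.
The clause (y3) is unit, so y3 = true.
The clause (NOT y4) is unit, so y4 = false.
But (y4) is also a unit clause — contradiction.
Both values of y1 lead to a conflict.

UNSATISFIABLE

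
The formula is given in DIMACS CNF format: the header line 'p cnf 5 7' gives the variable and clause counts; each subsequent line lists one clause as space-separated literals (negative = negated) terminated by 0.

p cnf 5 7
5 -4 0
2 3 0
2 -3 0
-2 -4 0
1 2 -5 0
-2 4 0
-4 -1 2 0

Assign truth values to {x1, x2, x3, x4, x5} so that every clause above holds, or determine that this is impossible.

Suppose x5 = True.
Suppose x2 = True.
Unit clause (¬x4) forces x4 = False.
That conflicts with the unit clause (x4).
Undo x2 and try x2 = False.
Unit clause (x3) forces x3 = True.
That conflicts with the unit clause (¬x3).
Either choice for x2 ends in contradiction.
Undo x5 and try x5 = False.
Unit clause (¬x4) forces x4 = False.
Unit clause (¬x2) forces x2 = False.
Unit clause (x3) forces x3 = True.
That conflicts with the unit clause (¬x3).
Either choice for x5 ends in contradiction.

UNSATISFIABLE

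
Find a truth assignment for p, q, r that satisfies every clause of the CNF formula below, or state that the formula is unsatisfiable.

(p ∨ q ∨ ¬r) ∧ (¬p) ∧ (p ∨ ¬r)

p ↦ False,  q ↦ True,  r ↦ False

The clause (¬p) is unit, so p = False.
The clause (¬r) is unit, so r = False.
No clause remains; q is free.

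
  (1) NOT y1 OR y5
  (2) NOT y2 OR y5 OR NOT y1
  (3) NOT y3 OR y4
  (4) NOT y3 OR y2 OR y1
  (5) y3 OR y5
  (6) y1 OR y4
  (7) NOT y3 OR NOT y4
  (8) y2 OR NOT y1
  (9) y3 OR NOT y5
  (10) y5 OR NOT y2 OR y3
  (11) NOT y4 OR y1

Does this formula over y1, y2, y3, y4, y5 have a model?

Branch on y1: set y1 = false.
(y4) alone gives y4 = true.
That conflicts with the unit clause (NOT y4).
So y1 must be the other value — set y1 = true.
(y5) alone gives y5 = true.
(y2) alone gives y2 = true.
(y3) alone gives y3 = true.
(y4) alone gives y4 = true.
That conflicts with the unit clause (NOT y4).
Either choice for y1 ends in contradiction.
No assignment satisfies every clause.

No, unsatisfiable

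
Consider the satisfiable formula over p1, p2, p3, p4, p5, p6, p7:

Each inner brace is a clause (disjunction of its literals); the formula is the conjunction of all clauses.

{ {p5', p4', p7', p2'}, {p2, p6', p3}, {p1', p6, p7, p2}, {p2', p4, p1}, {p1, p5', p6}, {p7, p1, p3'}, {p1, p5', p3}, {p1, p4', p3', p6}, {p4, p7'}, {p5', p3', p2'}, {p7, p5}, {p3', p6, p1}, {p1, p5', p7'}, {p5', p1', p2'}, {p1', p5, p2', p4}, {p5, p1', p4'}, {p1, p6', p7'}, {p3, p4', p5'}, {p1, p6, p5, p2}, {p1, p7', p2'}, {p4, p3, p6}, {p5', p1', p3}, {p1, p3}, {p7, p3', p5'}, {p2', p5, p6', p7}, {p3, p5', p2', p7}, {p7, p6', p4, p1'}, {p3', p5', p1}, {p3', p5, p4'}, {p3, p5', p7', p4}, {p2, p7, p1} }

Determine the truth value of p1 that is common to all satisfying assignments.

True

Suppose p1 = 0.
The clause (p3) is unit, so p3 = 1.
The clause (p7) is unit, so p7 = 1.
The clause (p4) is unit, so p4 = 1.
The clause (p6) is unit, so p6 = 1.
That conflicts with the unit clause (p6').
So every satisfying assignment has p1 = True.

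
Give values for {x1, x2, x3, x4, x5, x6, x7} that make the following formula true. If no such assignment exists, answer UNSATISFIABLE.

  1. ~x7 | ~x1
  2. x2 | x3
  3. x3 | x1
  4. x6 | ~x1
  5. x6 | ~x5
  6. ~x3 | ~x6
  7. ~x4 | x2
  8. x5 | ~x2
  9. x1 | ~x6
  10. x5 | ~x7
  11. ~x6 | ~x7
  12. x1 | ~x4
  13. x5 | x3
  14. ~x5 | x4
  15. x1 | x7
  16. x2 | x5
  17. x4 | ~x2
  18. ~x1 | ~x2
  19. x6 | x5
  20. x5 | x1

UNSATISFIABLE

Case x7 = 0:
(x1) alone gives x1 = 1.
(x6) alone gives x6 = 1.
(~x3) alone gives x3 = 0.
(x2) alone gives x2 = 1.
But (~x2) is also a unit clause — contradiction.
So x7 must be the other value — set x7 = 1.
(~x1) alone gives x1 = 0.
(x3) alone gives x3 = 1.
(~x6) alone gives x6 = 0.
(~x5) alone gives x5 = 0.
But (x5) is also a unit clause — contradiction.
Neither x7 = 1 nor x7 = 0 works.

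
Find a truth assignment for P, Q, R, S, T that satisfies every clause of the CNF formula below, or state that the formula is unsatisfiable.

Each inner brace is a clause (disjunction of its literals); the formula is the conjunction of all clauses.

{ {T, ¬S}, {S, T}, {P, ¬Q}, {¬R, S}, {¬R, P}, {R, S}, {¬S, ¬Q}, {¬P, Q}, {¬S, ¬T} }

UNSATISFIABLE

Suppose T = True.
From the singleton clause (¬S), S = False.
From the singleton clause (¬R), R = False.
That conflicts with the unit clause (R).
So T must be the other value — set T = False.
From the singleton clause (¬S), S = False.
That conflicts with the unit clause (S).
Neither T = True nor T = False works.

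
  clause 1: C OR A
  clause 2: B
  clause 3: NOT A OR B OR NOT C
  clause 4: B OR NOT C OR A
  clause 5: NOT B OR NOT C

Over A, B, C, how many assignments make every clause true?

There are 2^3 = 8 truth assignments over (A, B, C).
Split on B. With B = true, the clauses containing B are satisfied and NOT B drops from the rest; 1 of the 2^2 = 4 assignments to the other variables satisfy what remains.
With B = false, by the same count on the reduced clause set, 0 assignments work.
(One model: A=T, B=T, C=F.)
Total: 1 + 0 = 1.

1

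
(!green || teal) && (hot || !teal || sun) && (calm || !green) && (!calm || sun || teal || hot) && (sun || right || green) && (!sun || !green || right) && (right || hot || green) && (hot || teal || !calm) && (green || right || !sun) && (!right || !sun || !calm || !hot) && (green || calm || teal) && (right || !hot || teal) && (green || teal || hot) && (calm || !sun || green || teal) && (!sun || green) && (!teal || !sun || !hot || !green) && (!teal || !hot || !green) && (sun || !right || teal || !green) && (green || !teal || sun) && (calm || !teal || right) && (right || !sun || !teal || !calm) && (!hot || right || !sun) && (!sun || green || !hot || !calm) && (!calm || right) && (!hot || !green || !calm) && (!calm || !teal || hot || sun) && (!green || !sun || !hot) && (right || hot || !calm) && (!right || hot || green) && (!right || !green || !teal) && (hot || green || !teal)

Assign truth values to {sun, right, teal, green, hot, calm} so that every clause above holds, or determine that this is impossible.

Try green = false.
(!sun) alone gives sun = false.
(right) alone gives right = true.
(!teal) alone gives teal = false.
(calm) alone gives calm = true.
(hot) alone gives hot = true.
Every clause now holds.

sun=false,  right=true,  teal=false,  green=false,  hot=true,  calm=true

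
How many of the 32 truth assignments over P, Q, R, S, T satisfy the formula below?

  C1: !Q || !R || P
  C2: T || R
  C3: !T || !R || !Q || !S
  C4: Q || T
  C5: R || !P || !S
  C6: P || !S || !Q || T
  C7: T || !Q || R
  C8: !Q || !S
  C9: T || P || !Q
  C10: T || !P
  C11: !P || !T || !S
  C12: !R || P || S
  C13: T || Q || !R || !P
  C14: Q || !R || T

There are 2^5 = 32 truth assignments over (P, Q, R, S, T).
Split on R. With R = true, the clauses containing R are satisfied and !R drops from the rest; 3 of the 2^4 = 16 assignments to the other variables satisfy what remains.
With R = false, by the same count on the reduced clause set, 5 assignments work.
Total: 3 + 5 = 8.

8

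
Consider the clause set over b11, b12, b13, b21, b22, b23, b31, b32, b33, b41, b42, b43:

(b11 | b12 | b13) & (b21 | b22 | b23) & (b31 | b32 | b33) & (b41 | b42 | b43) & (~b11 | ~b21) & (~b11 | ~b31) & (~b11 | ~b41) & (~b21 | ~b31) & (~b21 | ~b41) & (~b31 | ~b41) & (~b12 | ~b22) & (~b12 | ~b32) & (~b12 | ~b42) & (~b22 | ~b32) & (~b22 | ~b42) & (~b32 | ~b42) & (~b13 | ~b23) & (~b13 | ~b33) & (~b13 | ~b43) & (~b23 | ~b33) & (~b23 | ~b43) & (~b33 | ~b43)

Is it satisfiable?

No

Try b11 = 0.
Try b12 = 1.
(~b22) alone gives b22 = 0.
(~b32) alone gives b32 = 0.
(~b42) alone gives b42 = 0.
Try b21 = 1.
(~b31) alone gives b31 = 0.
(b33) alone gives b33 = 1.
(~b41) alone gives b41 = 0.
(b43) alone gives b43 = 1.
Now (~b43) is unsatisfied and unit — conflict.
So b21 must be the other value — set b21 = 0.
(b23) alone gives b23 = 1.
(~b13) alone gives b13 = 0.
(~b33) alone gives b33 = 0.
(b31) alone gives b31 = 1.
(~b41) alone gives b41 = 0.
(b43) alone gives b43 = 1.
Now (~b43) is unsatisfied and unit — conflict.
Both values of b21 lead to a conflict.
So b12 must be the other value — set b12 = 0.
(b13) alone gives b13 = 1.
(~b23) alone gives b23 = 0.
(~b33) alone gives b33 = 0.
(~b43) alone gives b43 = 0.
Try b21 = 1.
(~b31) alone gives b31 = 0.
(b32) alone gives b32 = 1.
(~b41) alone gives b41 = 0.
(b42) alone gives b42 = 1.
Now (~b42) is unsatisfied and unit — conflict.
So b21 must be the other value — set b21 = 0.
(b22) alone gives b22 = 1.
(~b32) alone gives b32 = 0.
(b31) alone gives b31 = 1.
(~b41) alone gives b41 = 0.
(b42) alone gives b42 = 1.
Now (~b42) is unsatisfied and unit — conflict.
Both values of b21 lead to a conflict.
Both values of b12 lead to a conflict.
So b11 must be the other value — set b11 = 1.
(~b21) alone gives b21 = 0.
(~b31) alone gives b31 = 0.
(~b41) alone gives b41 = 0.
Try b22 = 1.
(~b12) alone gives b12 = 0.
(~b32) alone gives b32 = 0.
(b33) alone gives b33 = 1.
(~b42) alone gives b42 = 0.
(b43) alone gives b43 = 1.
Now (~b43) is unsatisfied and unit — conflict.
So b22 must be the other value — set b22 = 0.
(b23) alone gives b23 = 1.
(~b13) alone gives b13 = 0.
(~b33) alone gives b33 = 0.
(b32) alone gives b32 = 1.
(~b12) alone gives b12 = 0.
(~b42) alone gives b42 = 0.
(b43) alone gives b43 = 1.
Now (~b43) is unsatisfied and unit — conflict.
Both values of b22 lead to a conflict.
Both values of b11 lead to a conflict.
No assignment satisfies every clause.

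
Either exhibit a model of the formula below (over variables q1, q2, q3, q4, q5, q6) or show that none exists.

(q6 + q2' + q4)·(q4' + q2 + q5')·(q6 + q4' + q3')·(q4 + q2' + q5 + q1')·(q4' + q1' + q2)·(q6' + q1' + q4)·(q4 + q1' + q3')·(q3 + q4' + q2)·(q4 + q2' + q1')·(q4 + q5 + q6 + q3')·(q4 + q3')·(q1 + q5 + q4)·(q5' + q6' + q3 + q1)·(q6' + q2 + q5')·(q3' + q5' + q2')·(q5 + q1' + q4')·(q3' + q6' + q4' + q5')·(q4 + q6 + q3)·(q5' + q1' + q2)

Case q4 = 1:
Case q2 = 1:
Case q6 = 0:
Unit clause (q3') forces q3 = 0.
Case q5 = 1:
All clauses hold; q1 can take either value.

q1: 0, q2: 1, q3: 0, q4: 1, q5: 1, q6: 0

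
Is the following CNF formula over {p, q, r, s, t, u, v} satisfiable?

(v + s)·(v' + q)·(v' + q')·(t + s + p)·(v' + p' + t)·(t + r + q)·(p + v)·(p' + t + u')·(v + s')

Suppose v = 1.
From the singleton clause (q), q = 1.
But (q') is also a unit clause — contradiction.
Undo v and try v = 0.
From the singleton clause (s), s = 1.
But (s') is also a unit clause — contradiction.
Either choice for v ends in contradiction.
No assignment satisfies every clause.

Unsatisfiable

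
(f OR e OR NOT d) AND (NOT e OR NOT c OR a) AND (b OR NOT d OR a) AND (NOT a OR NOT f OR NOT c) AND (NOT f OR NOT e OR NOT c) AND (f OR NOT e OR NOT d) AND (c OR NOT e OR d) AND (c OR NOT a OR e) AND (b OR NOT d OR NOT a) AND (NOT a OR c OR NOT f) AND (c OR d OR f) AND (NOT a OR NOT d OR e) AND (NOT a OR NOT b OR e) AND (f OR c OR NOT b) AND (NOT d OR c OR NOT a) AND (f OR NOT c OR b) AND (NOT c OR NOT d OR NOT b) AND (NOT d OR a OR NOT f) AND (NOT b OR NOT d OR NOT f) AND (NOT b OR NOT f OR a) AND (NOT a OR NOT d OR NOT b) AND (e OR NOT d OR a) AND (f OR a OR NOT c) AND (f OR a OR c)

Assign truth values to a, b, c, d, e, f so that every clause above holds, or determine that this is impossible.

a=false,  b=false,  c=true,  d=false,  e=false,  f=true

Suppose f = true.
Suppose a = false.
From the singleton clause (NOT d), d = false.
From the singleton clause (NOT b), b = false.
Suppose e = false.
No clause remains; c is free.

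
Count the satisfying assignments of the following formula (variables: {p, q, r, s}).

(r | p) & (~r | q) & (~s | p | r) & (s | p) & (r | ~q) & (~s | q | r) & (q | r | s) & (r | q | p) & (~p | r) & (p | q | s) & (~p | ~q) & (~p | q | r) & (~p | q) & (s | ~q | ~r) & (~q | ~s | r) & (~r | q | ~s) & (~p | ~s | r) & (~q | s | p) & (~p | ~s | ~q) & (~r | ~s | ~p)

There are 2^4 = 16 truth assignments over (p, q, r, s).
Split on r. With r = 1, the clauses containing r are satisfied and ~r drops from the rest; 1 of the 2^3 = 8 assignments to the other variables satisfy what remains.
With r = 0, by the same count on the reduced clause set, 0 assignments work.
Total: 1 + 0 = 1.

1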